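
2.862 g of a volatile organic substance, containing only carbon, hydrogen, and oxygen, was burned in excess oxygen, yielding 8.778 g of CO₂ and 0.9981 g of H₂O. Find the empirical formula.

C9H5O

mol C = 8.778 g CO₂ ÷ 44.009 g/mol = 0.19946 mol
mol H = 2 × 0.9981 g H₂O ÷ 18.015 g/mol = 0.11081 mol
mass O = 2.862 − (2.3957 + 0.11169) = 0.35460 g → mol O = 0.35460 ÷ 15.999 = 0.022164 mol
Divide by the smallest (0.022164 mol): C 8.999, H 4.999, O 1.000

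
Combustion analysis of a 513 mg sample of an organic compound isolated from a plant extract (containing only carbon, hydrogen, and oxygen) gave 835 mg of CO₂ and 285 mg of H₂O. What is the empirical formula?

mol C = 0.835 g CO₂ ÷ 44.009 g/mol = 0.01897 mol
mol H = 2 × 0.285 g H₂O ÷ 18.015 g/mol = 0.03164 mol
mass O = 0.513 − (0.2279 + 0.03189) = 0.2532 g → mol O = 0.2532 ÷ 15.999 = 0.01583 mol
Divide by the smallest (0.01583 mol): C 1.199, H 1.999, O 1.000
Multiplying each by 5 gives whole numbers: C 5.99, H 10.00, O 5.00

C6H10O5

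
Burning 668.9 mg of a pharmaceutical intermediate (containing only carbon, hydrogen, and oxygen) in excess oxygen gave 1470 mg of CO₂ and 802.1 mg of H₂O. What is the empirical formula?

mol C = 1.470 g CO₂ ÷ 44.009 g/mol = 0.033402 mol
mol H = 2 × 0.8021 g H₂O ÷ 18.015 g/mol = 0.089048 mol
mass O = 0.6689 − (0.40119 + 0.089760) = 0.17795 g → mol O = 0.17795 ÷ 15.999 = 0.011122 mol
Divide by the smallest (0.011122 mol): C 3.003, H 8.006, O 1.000

C3H8O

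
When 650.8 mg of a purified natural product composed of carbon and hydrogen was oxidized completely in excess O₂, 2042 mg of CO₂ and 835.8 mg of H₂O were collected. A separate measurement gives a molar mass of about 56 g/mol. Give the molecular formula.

mol C = 2.042 g CO₂ ÷ 44.009 g/mol = 0.046400 mol
mol H = 2 × 0.8358 g H₂O ÷ 18.015 g/mol = 0.092789 mol
Divide by the smallest (0.046400 mol): C 1.000, H 2.000
Empirical formula: CH2
Empirical-formula mass = 14.03 g/mol; 56 ÷ 14.03 ≈ 4, so the molecular formula is C4H8.

C4H8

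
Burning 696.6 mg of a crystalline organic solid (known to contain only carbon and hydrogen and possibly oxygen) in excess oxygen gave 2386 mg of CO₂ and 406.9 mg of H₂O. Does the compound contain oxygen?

no

mol C = 2.386 g CO₂ ÷ 44.009 g/mol = 0.054216 mol
mol H = 2 × 0.4069 g H₂O ÷ 18.015 g/mol = 0.045173 mol
C and H together account for 0.69673 g — essentially the entire 0.6966 g sample — so the compound contains no oxygen.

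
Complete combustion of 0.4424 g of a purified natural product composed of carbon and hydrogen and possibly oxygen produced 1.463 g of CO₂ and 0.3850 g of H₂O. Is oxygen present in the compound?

no

mol C = 1.463 g CO₂ ÷ 44.009 g/mol = 0.033243 mol
mol H = 2 × 0.3850 g H₂O ÷ 18.015 g/mol = 0.042742 mol
C and H together account for 0.44237 g — essentially the entire 0.4424 g sample — so the compound contains no oxygen.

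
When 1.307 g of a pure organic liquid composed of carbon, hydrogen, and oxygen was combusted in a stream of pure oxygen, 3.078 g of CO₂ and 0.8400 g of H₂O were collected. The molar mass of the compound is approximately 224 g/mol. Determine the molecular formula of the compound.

mol C = 3.078 g CO₂ ÷ 44.009 g/mol = 0.069940 mol
mol H = 2 × 0.8400 g H₂O ÷ 18.015 g/mol = 0.093256 mol
mass O = 1.307 − (0.84005 + 0.094002) = 0.37295 g → mol O = 0.37295 ÷ 15.999 = 0.023311 mol
Divide by the smallest (0.023311 mol): C 3.000, H 4.001, O 1.000
Empirical formula: C3H4O
Empirical-formula mass = 56.06 g/mol; 224 ÷ 56.06 ≈ 4, so the molecular formula is C12H16O4.

C12H16O4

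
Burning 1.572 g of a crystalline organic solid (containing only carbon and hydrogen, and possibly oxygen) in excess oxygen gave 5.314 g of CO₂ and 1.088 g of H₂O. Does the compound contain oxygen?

mol C = 5.314 g CO₂ ÷ 44.009 g/mol = 0.12075 mol
mol H = 2 × 1.088 g H₂O ÷ 18.015 g/mol = 0.12079 mol
C and H together account for 1.5721 g — essentially the entire 1.572 g sample — so the compound contains no oxygen.

no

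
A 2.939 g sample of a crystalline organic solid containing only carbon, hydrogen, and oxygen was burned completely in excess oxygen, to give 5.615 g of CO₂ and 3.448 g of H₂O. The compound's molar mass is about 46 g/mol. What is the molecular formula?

C2H6O

mol C = 5.615 g CO₂ ÷ 44.009 g/mol = 0.12759 mol
mol H = 2 × 3.448 g H₂O ÷ 18.015 g/mol = 0.38279 mol
mass O = 2.939 − (1.5325 + 0.38585) = 1.0207 g → mol O = 1.0207 ÷ 15.999 = 0.063797 mol
Divide by the smallest (0.063797 mol): C 2.000, H 6.000, O 1.000
Empirical formula: C2H6O
Empirical-formula mass = 46.07 g/mol; 46 ÷ 46.07 ≈ 1, so the molecular formula is C2H6O.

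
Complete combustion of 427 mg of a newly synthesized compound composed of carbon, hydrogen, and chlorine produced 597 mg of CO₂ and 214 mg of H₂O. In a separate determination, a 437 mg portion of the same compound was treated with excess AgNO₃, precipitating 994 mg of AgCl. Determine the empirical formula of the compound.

C4H7Cl2

mol C = 0.597 g CO₂ ÷ 44.009 g/mol = 0.01357 mol
mol H = 2 × 0.214 g H₂O ÷ 18.015 g/mol = 0.02376 mol
From the AgCl data: mol Cl per gram of compound = (0.994 ÷ 143.318) ÷ 0.437 = 0.01587 mol/g, so in the 0.427 g combustion sample mol Cl = 0.006777 mol
Divide by the smallest (0.006777 mol): C 2.002, H 3.506, Cl 1.000
Multiplying each by 2 gives whole numbers: C 4.00, H 7.01, Cl 2.00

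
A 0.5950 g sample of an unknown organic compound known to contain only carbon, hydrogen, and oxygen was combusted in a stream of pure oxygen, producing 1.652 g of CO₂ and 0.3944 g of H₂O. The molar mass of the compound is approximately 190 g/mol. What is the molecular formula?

mol C = 1.652 g CO₂ ÷ 44.009 g/mol = 0.037538 mol
mol H = 2 × 0.3944 g H₂O ÷ 18.015 g/mol = 0.043786 mol
mass O = 0.5950 − (0.45087 + 0.044136) = 0.099998 g → mol O = 0.099998 ÷ 15.999 = 0.0062502 mol
Divide by the smallest (0.0062502 mol): C 6.006, H 7.005, O 1.000
Empirical formula: C6H7O
Empirical-formula mass = 95.12 g/mol; 190 ÷ 95.12 ≈ 2, so the molecular formula is C12H14O2.

C12H14O2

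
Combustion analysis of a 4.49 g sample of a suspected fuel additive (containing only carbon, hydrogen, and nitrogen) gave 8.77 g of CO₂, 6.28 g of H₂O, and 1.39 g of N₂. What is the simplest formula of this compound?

mol C = 8.77 g CO₂ ÷ 44.009 g/mol = 0.1993 mol
mol H = 2 × 6.28 g H₂O ÷ 18.015 g/mol = 0.6972 mol
mol N = 2 × 1.39 g N₂ ÷ 28.014 g/mol = 0.09924 mol
Divide by the smallest (0.09924 mol): C 2.008, H 7.026, N 1.000

C2H7N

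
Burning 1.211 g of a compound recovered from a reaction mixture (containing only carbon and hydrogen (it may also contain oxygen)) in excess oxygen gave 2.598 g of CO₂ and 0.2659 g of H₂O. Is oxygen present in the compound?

yes

mol C = 2.598 g CO₂ ÷ 44.009 g/mol = 0.059033 mol
mol H = 2 × 0.2659 g H₂O ÷ 18.015 g/mol = 0.029520 mol
C and H account for only 0.73881 g of the 1.211 g sample; the remaining 0.47219 g must be oxygen.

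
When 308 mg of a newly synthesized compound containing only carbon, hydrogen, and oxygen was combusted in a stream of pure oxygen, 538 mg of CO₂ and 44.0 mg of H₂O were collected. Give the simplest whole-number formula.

C5H2O4

mol C = 0.538 g CO₂ ÷ 44.009 g/mol = 0.01222 mol
mol H = 2 × 0.0440 g H₂O ÷ 18.015 g/mol = 0.004885 mol
mass O = 0.308 − (0.1468 + 0.004924) = 0.1562 g → mol O = 0.1562 ÷ 15.999 = 0.009766 mol
Divide by the smallest (0.004885 mol): C 2.503, H 1.000, O 1.999
Multiplying each by 2 gives whole numbers: C 5.01, H 2.00, O 4.00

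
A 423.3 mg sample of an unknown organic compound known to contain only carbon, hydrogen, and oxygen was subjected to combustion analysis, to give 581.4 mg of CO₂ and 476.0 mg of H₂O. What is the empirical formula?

CH4O

mol C = 0.5814 g CO₂ ÷ 44.009 g/mol = 0.013211 mol
mol H = 2 × 0.4760 g H₂O ÷ 18.015 g/mol = 0.052845 mol
mass O = 0.4233 − (0.15868 + 0.053268) = 0.21136 g → mol O = 0.21136 ÷ 15.999 = 0.013211 mol
Divide by the smallest (0.013211 mol): C 1.000, H 4.000, O 1.000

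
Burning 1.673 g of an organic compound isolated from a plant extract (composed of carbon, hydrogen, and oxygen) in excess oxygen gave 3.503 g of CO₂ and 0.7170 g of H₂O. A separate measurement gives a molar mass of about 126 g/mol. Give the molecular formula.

C6H6O3

mol C = 3.503 g CO₂ ÷ 44.009 g/mol = 0.079597 mol
mol H = 2 × 0.7170 g H₂O ÷ 18.015 g/mol = 0.079600 mol
mass O = 1.673 − (0.95604 + 0.080237) = 0.63672 g → mol O = 0.63672 ÷ 15.999 = 0.039797 mol
Divide by the smallest (0.039797 mol): C 2.000, H 2.000, O 1.000
Empirical formula: C2H2O
Empirical-formula mass = 42.04 g/mol; 126 ÷ 42.04 ≈ 3, so the molecular formula is C6H6O3.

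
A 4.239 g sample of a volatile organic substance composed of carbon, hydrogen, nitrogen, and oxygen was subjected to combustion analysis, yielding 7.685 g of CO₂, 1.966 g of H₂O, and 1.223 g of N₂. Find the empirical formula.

mol C = 7.685 g CO₂ ÷ 44.009 g/mol = 0.17462 mol
mol H = 2 × 1.966 g H₂O ÷ 18.015 g/mol = 0.21826 mol
mol N = 2 × 1.223 g N₂ ÷ 28.014 g/mol = 0.087313 mol
mass O = 4.239 − (2.0974 + 0.22001 + 1.2230) = 0.69859 g → mol O = 0.69859 ÷ 15.999 = 0.043665 mol
Divide by the smallest (0.043665 mol): C 3.999, H 4.999, N 2.000, O 1.000

C4H5N2O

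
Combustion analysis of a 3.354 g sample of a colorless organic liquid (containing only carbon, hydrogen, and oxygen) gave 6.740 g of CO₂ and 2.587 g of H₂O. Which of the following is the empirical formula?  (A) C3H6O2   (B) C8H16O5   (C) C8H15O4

mol C = 6.740 g CO₂ ÷ 44.009 g/mol = 0.15315 mol
mol H = 2 × 2.587 g H₂O ÷ 18.015 g/mol = 0.28721 mol
mass O = 3.354 − (1.8395 + 0.28950) = 1.2250 g → mol O = 1.2250 ÷ 15.999 = 0.076568 mol
Divide by the smallest (0.076568 mol): C 2.000, H 3.751, O 1.000
Multiplying each by 4 gives whole numbers: C 8.00, H 15.00, O 4.00

(C) C8H15O4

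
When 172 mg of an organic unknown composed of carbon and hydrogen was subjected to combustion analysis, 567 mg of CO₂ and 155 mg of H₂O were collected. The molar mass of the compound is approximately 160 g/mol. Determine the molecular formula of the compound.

C12H16

mol C = 0.567 g CO₂ ÷ 44.009 g/mol = 0.01288 mol
mol H = 2 × 0.155 g H₂O ÷ 18.015 g/mol = 0.01721 mol
Divide by the smallest (0.01288 mol): C 1.000, H 1.336
Multiplying each by 3 gives whole numbers: C 3.00, H 4.01
Empirical formula: C3H4
Empirical-formula mass = 40.06 g/mol; 160 ÷ 40.06 ≈ 4, so the molecular formula is C12H16.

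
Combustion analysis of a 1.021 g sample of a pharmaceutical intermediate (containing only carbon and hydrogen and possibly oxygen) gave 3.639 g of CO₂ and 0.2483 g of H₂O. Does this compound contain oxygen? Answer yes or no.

no

mol C = 3.639 g CO₂ ÷ 44.009 g/mol = 0.082688 mol
mol H = 2 × 0.2483 g H₂O ÷ 18.015 g/mol = 0.027566 mol
C and H together account for 1.0209 g — essentially the entire 1.021 g sample — so the compound contains no oxygen.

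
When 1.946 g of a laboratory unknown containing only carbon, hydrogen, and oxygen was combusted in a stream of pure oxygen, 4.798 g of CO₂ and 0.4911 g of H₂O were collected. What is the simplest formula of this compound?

mol C = 4.798 g CO₂ ÷ 44.009 g/mol = 0.10902 mol
mol H = 2 × 0.4911 g H₂O ÷ 18.015 g/mol = 0.054521 mol
mass O = 1.946 − (1.3095 + 0.054957) = 0.58157 g → mol O = 0.58157 ÷ 15.999 = 0.036350 mol
Divide by the smallest (0.036350 mol): C 2.999, H 1.500, O 1.000
Multiplying each by 2 gives whole numbers: C 6.00, H 3.00, O 2.00

C6H3O2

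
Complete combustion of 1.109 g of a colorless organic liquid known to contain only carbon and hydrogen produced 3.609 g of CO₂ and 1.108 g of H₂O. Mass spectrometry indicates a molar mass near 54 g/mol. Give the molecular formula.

mol C = 3.609 g CO₂ ÷ 44.009 g/mol = 0.082006 mol
mol H = 2 × 1.108 g H₂O ÷ 18.015 g/mol = 0.12301 mol
Divide by the smallest (0.082006 mol): C 1.000, H 1.500
Multiplying each by 2 gives whole numbers: C 2.00, H 3.00
Empirical formula: C2H3
Empirical-formula mass = 27.05 g/mol; 54 ÷ 27.05 ≈ 2, so the molecular formula is C4H6.

C4H6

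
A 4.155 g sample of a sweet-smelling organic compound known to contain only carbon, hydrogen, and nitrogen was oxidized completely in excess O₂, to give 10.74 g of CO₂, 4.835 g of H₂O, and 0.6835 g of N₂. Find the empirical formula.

C5H11N

mol C = 10.74 g CO₂ ÷ 44.009 g/mol = 0.24404 mol
mol H = 2 × 4.835 g H₂O ÷ 18.015 g/mol = 0.53677 mol
mol N = 2 × 0.6835 g N₂ ÷ 28.014 g/mol = 0.048797 mol
Divide by the smallest (0.048797 mol): C 5.001, H 11.000, N 1.000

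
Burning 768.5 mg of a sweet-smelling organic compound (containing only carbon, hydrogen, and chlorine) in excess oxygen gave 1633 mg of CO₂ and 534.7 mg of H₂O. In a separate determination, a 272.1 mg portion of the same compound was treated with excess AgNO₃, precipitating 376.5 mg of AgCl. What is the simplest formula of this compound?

C5H8Cl

mol C = 1.633 g CO₂ ÷ 44.009 g/mol = 0.037106 mol
mol H = 2 × 0.5347 g H₂O ÷ 18.015 g/mol = 0.059362 mol
From the AgCl data: mol Cl per gram of compound = (0.3765 ÷ 143.318) ÷ 0.2721 = 0.0096546 mol/g, so in the 0.7685 g combustion sample mol Cl = 0.0074196 mol
Divide by the smallest (0.0074196 mol): C 5.001, H 8.001, Cl 1.000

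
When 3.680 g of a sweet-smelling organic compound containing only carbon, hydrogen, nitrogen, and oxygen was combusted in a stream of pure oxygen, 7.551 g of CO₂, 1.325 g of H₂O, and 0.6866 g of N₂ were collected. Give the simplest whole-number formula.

mol C = 7.551 g CO₂ ÷ 44.009 g/mol = 0.17158 mol
mol H = 2 × 1.325 g H₂O ÷ 18.015 g/mol = 0.14710 mol
mol N = 2 × 0.6866 g N₂ ÷ 28.014 g/mol = 0.049018 mol
mass O = 3.680 − (2.0608 + 0.14828 + 0.68660) = 0.78429 g → mol O = 0.78429 ÷ 15.999 = 0.049021 mol
Divide by the smallest (0.049018 mol): C 3.500, H 3.001, N 1.000, O 1.000
Multiplying each by 2 gives whole numbers: C 7.00, H 6.00, N 2.00, O 2.00

C7H6N2O2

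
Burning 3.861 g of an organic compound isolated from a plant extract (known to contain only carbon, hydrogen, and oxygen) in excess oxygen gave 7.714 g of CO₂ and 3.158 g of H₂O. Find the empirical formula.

C2H4O

mol C = 7.714 g CO₂ ÷ 44.009 g/mol = 0.17528 mol
mol H = 2 × 3.158 g H₂O ÷ 18.015 g/mol = 0.35060 mol
mass O = 3.861 − (2.1053 + 0.35340) = 1.4023 g → mol O = 1.4023 ÷ 15.999 = 0.087648 mol
Divide by the smallest (0.087648 mol): C 2.000, H 4.000, O 1.000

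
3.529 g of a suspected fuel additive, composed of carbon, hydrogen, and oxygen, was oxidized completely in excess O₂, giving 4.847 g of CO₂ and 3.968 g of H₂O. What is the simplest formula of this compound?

CH4O

mol C = 4.847 g CO₂ ÷ 44.009 g/mol = 0.11014 mol
mol H = 2 × 3.968 g H₂O ÷ 18.015 g/mol = 0.44052 mol
mass O = 3.529 − (1.3229 + 0.44405) = 1.7621 g → mol O = 1.7621 ÷ 15.999 = 0.11014 mol
Divide by the smallest (0.11014 mol): C 1.000, H 4.000, O 1.000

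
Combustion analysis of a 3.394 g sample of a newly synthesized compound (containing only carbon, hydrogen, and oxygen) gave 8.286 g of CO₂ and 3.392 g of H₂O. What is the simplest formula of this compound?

C4H8O

mol C = 8.286 g CO₂ ÷ 44.009 g/mol = 0.18828 mol
mol H = 2 × 3.392 g H₂O ÷ 18.015 g/mol = 0.37658 mol
mass O = 3.394 − (2.2614 + 0.37959) = 0.75299 g → mol O = 0.75299 ÷ 15.999 = 0.047065 mol
Divide by the smallest (0.047065 mol): C 4.000, H 8.001, O 1.000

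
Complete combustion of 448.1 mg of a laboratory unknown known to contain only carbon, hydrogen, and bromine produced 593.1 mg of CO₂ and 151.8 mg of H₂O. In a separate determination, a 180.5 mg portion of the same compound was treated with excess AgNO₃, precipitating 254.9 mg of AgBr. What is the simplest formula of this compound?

mol C = 0.5931 g CO₂ ÷ 44.009 g/mol = 0.013477 mol
mol H = 2 × 0.1518 g H₂O ÷ 18.015 g/mol = 0.016853 mol
From the AgBr data: mol Br per gram of compound = (0.2549 ÷ 187.772) ÷ 0.1805 = 0.0075208 mol/g, so in the 0.4481 g combustion sample mol Br = 0.0033701 mol
Divide by the smallest (0.0033701 mol): C 3.999, H 5.001, Br 1.000

C4H5Br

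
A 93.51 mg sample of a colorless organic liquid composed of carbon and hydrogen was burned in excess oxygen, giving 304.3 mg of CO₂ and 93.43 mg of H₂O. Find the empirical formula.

mol C = 0.3043 g CO₂ ÷ 44.009 g/mol = 0.0069145 mol
mol H = 2 × 0.09343 g H₂O ÷ 18.015 g/mol = 0.010372 mol
Divide by the smallest (0.0069145 mol): C 1.000, H 1.500
Multiplying each by 2 gives whole numbers: C 2.00, H 3.00

C2H3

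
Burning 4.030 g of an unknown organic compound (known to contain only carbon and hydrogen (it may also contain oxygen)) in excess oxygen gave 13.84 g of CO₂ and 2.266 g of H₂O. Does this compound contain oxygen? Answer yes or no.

no

mol C = 13.84 g CO₂ ÷ 44.009 g/mol = 0.31448 mol
mol H = 2 × 2.266 g H₂O ÷ 18.015 g/mol = 0.25157 mol
C and H together account for 4.0308 g — essentially the entire 4.030 g sample — so the compound contains no oxygen.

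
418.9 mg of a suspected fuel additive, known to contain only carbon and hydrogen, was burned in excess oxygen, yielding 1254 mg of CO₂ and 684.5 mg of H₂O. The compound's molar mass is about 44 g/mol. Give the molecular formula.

C3H8

mol C = 1.254 g CO₂ ÷ 44.009 g/mol = 0.028494 mol
mol H = 2 × 0.6845 g H₂O ÷ 18.015 g/mol = 0.075992 mol
Divide by the smallest (0.028494 mol): C 1.000, H 2.667
Multiplying each by 3 gives whole numbers: C 3.00, H 8.00
Empirical formula: C3H8
Empirical-formula mass = 44.10 g/mol; 44 ÷ 44.10 ≈ 1, so the molecular formula is C3H8.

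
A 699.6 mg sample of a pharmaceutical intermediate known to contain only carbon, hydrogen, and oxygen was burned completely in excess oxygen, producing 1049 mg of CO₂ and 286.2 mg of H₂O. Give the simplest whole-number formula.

C3H4O3

mol C = 1.049 g CO₂ ÷ 44.009 g/mol = 0.023836 mol
mol H = 2 × 0.2862 g H₂O ÷ 18.015 g/mol = 0.031774 mol
mass O = 0.6996 − (0.28629 + 0.032028) = 0.38128 g → mol O = 0.38128 ÷ 15.999 = 0.023831 mol
Divide by the smallest (0.023831 mol): C 1.000, H 1.333, O 1.000
Multiplying each by 3 gives whole numbers: C 3.00, H 4.00, O 3.00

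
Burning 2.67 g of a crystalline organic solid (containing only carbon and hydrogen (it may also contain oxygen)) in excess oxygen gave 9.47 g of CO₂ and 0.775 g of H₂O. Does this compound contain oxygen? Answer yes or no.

mol C = 9.47 g CO₂ ÷ 44.009 g/mol = 0.2152 mol
mol H = 2 × 0.775 g H₂O ÷ 18.015 g/mol = 0.08604 mol
C and H together account for 2.671 g — essentially the entire 2.67 g sample — so the compound contains no oxygen.

no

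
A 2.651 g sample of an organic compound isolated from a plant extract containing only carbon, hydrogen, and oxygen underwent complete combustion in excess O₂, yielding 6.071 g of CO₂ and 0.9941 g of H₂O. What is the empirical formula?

C5H4O2

mol C = 6.071 g CO₂ ÷ 44.009 g/mol = 0.13795 mol
mol H = 2 × 0.9941 g H₂O ÷ 18.015 g/mol = 0.11036 mol
mass O = 2.651 − (1.6569 + 0.11125) = 0.88285 g → mol O = 0.88285 ÷ 15.999 = 0.055181 mol
Divide by the smallest (0.055181 mol): C 2.500, H 2.000, O 1.000
Multiplying each by 2 gives whole numbers: C 5.00, H 4.00, O 2.00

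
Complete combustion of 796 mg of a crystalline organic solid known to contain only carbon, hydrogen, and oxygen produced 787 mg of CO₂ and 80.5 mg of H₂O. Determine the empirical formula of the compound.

mol C = 0.787 g CO₂ ÷ 44.009 g/mol = 0.01788 mol
mol H = 2 × 0.0805 g H₂O ÷ 18.015 g/mol = 0.008937 mol
mass O = 0.796 − (0.2148 + 0.009008) = 0.5722 g → mol O = 0.5722 ÷ 15.999 = 0.03576 mol
Divide by the smallest (0.008937 mol): C 2.001, H 1.000, O 4.002

C2HO4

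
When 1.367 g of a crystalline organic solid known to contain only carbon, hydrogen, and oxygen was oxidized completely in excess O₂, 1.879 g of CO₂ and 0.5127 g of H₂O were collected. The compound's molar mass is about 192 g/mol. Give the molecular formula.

mol C = 1.879 g CO₂ ÷ 44.009 g/mol = 0.042696 mol
mol H = 2 × 0.5127 g H₂O ÷ 18.015 g/mol = 0.056919 mol
mass O = 1.367 − (0.51282 + 0.057375) = 0.79681 g → mol O = 0.79681 ÷ 15.999 = 0.049803 mol
Divide by the smallest (0.042696 mol): C 1.000, H 1.333, O 1.166
Multiplying each by 6 gives whole numbers: C 6.00, H 8.00, O 7.00
Empirical formula: C6H8O7
Empirical-formula mass = 192.12 g/mol; 192 ÷ 192.12 ≈ 1, so the molecular formula is C6H8O7.

C6H8O7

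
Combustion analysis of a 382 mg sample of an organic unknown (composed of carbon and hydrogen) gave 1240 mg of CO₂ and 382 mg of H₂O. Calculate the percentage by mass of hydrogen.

mol C = 1.24 g CO₂ ÷ 44.009 g/mol = 0.02818 mol
mol H = 2 × 0.382 g H₂O ÷ 18.015 g/mol = 0.04241 mol
mass % H = 0.04275 g ÷ 0.382 g × 100%

11.2%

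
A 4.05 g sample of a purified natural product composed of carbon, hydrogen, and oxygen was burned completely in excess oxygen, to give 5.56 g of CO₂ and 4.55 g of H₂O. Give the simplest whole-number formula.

mol C = 5.56 g CO₂ ÷ 44.009 g/mol = 0.1263 mol
mol H = 2 × 4.55 g H₂O ÷ 18.015 g/mol = 0.5051 mol
mass O = 4.05 − (1.517 + 0.5092) = 2.023 g → mol O = 2.023 ÷ 15.999 = 0.1265 mol
Divide by the smallest (0.1263 mol): C 1.000, H 3.998, O 1.001

CH4O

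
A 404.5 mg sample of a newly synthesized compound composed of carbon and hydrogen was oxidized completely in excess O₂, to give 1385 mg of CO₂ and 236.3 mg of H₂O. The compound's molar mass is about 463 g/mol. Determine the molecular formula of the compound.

mol C = 1.385 g CO₂ ÷ 44.009 g/mol = 0.031471 mol
mol H = 2 × 0.2363 g H₂O ÷ 18.015 g/mol = 0.026234 mol
Divide by the smallest (0.026234 mol): C 1.200, H 1.000
Multiplying each by 5 gives whole numbers: C 6.00, H 5.00
Empirical formula: C6H5
Empirical-formula mass = 77.11 g/mol; 463 ÷ 77.11 ≈ 6, so the molecular formula is C36H30.

C36H30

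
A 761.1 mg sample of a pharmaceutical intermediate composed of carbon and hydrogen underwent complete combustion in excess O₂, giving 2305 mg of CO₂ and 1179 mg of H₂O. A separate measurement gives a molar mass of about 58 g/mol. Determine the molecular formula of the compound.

mol C = 2.305 g CO₂ ÷ 44.009 g/mol = 0.052376 mol
mol H = 2 × 1.179 g H₂O ÷ 18.015 g/mol = 0.13089 mol
Divide by the smallest (0.052376 mol): C 1.000, H 2.499
Multiplying each by 2 gives whole numbers: C 2.00, H 5.00
Empirical formula: C2H5
Empirical-formula mass = 29.06 g/mol; 58 ÷ 29.06 ≈ 2, so the molecular formula is C4H10.

C4H10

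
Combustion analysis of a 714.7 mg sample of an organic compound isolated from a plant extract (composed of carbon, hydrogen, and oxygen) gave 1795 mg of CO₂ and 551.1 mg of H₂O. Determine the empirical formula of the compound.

C4H6O

mol C = 1.795 g CO₂ ÷ 44.009 g/mol = 0.040787 mol
mol H = 2 × 0.5511 g H₂O ÷ 18.015 g/mol = 0.061182 mol
mass O = 0.7147 − (0.48989 + 0.061672) = 0.16313 g → mol O = 0.16313 ÷ 15.999 = 0.010197 mol
Divide by the smallest (0.010197 mol): C 4.000, H 6.000, O 1.000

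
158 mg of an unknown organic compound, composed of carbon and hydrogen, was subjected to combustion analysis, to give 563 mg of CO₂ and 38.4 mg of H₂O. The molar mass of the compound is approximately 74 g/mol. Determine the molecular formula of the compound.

C6H2

mol C = 0.563 g CO₂ ÷ 44.009 g/mol = 0.01279 mol
mol H = 2 × 0.0384 g H₂O ÷ 18.015 g/mol = 0.004263 mol
Divide by the smallest (0.004263 mol): C 3.001, H 1.000
Empirical formula: C3H
Empirical-formula mass = 37.04 g/mol; 74 ÷ 37.04 ≈ 2, so the molecular formula is C6H2.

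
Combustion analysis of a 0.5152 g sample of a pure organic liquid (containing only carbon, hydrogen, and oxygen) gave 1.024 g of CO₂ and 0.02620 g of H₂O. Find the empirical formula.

mol C = 1.024 g CO₂ ÷ 44.009 g/mol = 0.023268 mol
mol H = 2 × 0.02620 g H₂O ÷ 18.015 g/mol = 0.0029087 mol
mass O = 0.5152 − (0.27947 + 0.0029320) = 0.23280 g → mol O = 0.23280 ÷ 15.999 = 0.014551 mol
Divide by the smallest (0.0029087 mol): C 7.999, H 1.000, O 5.002

C8HO5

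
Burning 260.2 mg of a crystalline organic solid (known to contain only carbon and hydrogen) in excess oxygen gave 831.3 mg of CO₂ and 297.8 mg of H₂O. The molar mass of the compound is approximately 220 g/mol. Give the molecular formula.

mol C = 0.8313 g CO₂ ÷ 44.009 g/mol = 0.018889 mol
mol H = 2 × 0.2978 g H₂O ÷ 18.015 g/mol = 0.033061 mol
Divide by the smallest (0.018889 mol): C 1.000, H 1.750
Multiplying each by 4 gives whole numbers: C 4.00, H 7.00
Empirical formula: C4H7
Empirical-formula mass = 55.10 g/mol; 220 ÷ 55.10 ≈ 4, so the molecular formula is C16H28.

C16H28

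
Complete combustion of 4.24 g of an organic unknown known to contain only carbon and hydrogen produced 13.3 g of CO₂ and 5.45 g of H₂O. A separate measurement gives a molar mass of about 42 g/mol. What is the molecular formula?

mol C = 13.3 g CO₂ ÷ 44.009 g/mol = 0.3022 mol
mol H = 2 × 5.45 g H₂O ÷ 18.015 g/mol = 0.6051 mol
Divide by the smallest (0.3022 mol): C 1.000, H 2.002
Empirical formula: CH2
Empirical-formula mass = 14.03 g/mol; 42 ÷ 14.03 ≈ 3, so the molecular formula is C3H6.

C3H6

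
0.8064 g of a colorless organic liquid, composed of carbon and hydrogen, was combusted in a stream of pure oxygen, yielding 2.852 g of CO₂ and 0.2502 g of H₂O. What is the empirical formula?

C7H3

mol C = 2.852 g CO₂ ÷ 44.009 g/mol = 0.064805 mol
mol H = 2 × 0.2502 g H₂O ÷ 18.015 g/mol = 0.027777 mol
Divide by the smallest (0.027777 mol): C 2.333, H 1.000
Multiplying each by 3 gives whole numbers: C 7.00, H 3.00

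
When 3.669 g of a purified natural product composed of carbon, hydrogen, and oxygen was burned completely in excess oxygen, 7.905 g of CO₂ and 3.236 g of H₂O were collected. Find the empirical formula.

mol C = 7.905 g CO₂ ÷ 44.009 g/mol = 0.17962 mol
mol H = 2 × 3.236 g H₂O ÷ 18.015 g/mol = 0.35926 mol
mass O = 3.669 − (2.1574 + 0.36213) = 1.1494 g → mol O = 1.1494 ÷ 15.999 = 0.071844 mol
Divide by the smallest (0.071844 mol): C 2.500, H 5.001, O 1.000
Multiplying each by 2 gives whole numbers: C 5.00, H 10.00, O 2.00

C5H10O2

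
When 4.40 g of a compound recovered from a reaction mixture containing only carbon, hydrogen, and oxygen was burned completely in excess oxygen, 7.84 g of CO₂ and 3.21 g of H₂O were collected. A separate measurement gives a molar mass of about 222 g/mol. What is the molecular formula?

C9H18O6

mol C = 7.84 g CO₂ ÷ 44.009 g/mol = 0.1781 mol
mol H = 2 × 3.21 g H₂O ÷ 18.015 g/mol = 0.3564 mol
mass O = 4.40 − (2.140 + 0.3592) = 1.901 g → mol O = 1.901 ÷ 15.999 = 0.1188 mol
Divide by the smallest (0.1188 mol): C 1.499, H 2.999, O 1.000
Multiplying each by 2 gives whole numbers: C 3.00, H 6.00, O 2.00
Empirical formula: C3H6O2
Empirical-formula mass = 74.08 g/mol; 222 ÷ 74.08 ≈ 3, so the molecular formula is C9H18O6.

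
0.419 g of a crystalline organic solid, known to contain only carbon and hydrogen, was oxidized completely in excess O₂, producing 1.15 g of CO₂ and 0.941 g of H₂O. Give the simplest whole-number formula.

mol C = 1.15 g CO₂ ÷ 44.009 g/mol = 0.02613 mol
mol H = 2 × 0.941 g H₂O ÷ 18.015 g/mol = 0.1045 mol
Divide by the smallest (0.02613 mol): C 1.000, H 3.998

CH4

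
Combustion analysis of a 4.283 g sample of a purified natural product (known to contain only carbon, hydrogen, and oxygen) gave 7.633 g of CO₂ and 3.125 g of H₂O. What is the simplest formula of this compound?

mol C = 7.633 g CO₂ ÷ 44.009 g/mol = 0.17344 mol
mol H = 2 × 3.125 g H₂O ÷ 18.015 g/mol = 0.34693 mol
mass O = 4.283 − (2.0832 + 0.34971) = 1.8501 g → mol O = 1.8501 ÷ 15.999 = 0.11564 mol
Divide by the smallest (0.11564 mol): C 1.500, H 3.000, O 1.000
Multiplying each by 2 gives whole numbers: C 3.00, H 6.00, O 2.00

C3H6O2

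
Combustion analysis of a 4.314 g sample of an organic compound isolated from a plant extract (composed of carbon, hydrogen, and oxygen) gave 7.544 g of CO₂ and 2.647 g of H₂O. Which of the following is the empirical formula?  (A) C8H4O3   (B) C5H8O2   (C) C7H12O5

mol C = 7.544 g CO₂ ÷ 44.009 g/mol = 0.17142 mol
mol H = 2 × 2.647 g H₂O ÷ 18.015 g/mol = 0.29387 mol
mass O = 4.314 − (2.0589 + 0.29622) = 1.9589 g → mol O = 1.9589 ÷ 15.999 = 0.12244 mol
Divide by the smallest (0.12244 mol): C 1.400, H 2.400, O 1.000
Multiplying each by 5 gives whole numbers: C 7.00, H 12.00, O 5.00

(C) C7H12O5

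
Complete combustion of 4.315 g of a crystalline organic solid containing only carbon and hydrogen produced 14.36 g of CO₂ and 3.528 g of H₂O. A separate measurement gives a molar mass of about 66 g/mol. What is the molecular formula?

mol C = 14.36 g CO₂ ÷ 44.009 g/mol = 0.32630 mol
mol H = 2 × 3.528 g H₂O ÷ 18.015 g/mol = 0.39167 mol
Divide by the smallest (0.32630 mol): C 1.000, H 1.200
Multiplying each by 5 gives whole numbers: C 5.00, H 6.00
Empirical formula: C5H6
Empirical-formula mass = 66.10 g/mol; 66 ÷ 66.10 ≈ 1, so the molecular formula is C5H6.

C5H6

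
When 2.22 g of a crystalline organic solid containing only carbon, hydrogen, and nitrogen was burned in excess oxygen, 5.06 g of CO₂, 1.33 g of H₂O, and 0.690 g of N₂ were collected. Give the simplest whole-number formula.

C7H9N3

mol C = 5.06 g CO₂ ÷ 44.009 g/mol = 0.1150 mol
mol H = 2 × 1.33 g H₂O ÷ 18.015 g/mol = 0.1477 mol
mol N = 2 × 0.690 g N₂ ÷ 28.014 g/mol = 0.04926 mol
Divide by the smallest (0.04926 mol): C 2.334, H 2.997, N 1.000
Multiplying each by 3 gives whole numbers: C 7.00, H 8.99, N 3.00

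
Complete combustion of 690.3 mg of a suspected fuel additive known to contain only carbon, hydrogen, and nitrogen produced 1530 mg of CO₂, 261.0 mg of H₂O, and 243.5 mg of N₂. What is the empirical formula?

mol C = 1.530 g CO₂ ÷ 44.009 g/mol = 0.034766 mol
mol H = 2 × 0.2610 g H₂O ÷ 18.015 g/mol = 0.028976 mol
mol N = 2 × 0.2435 g N₂ ÷ 28.014 g/mol = 0.017384 mol
Divide by the smallest (0.017384 mol): C 2.000, H 1.667, N 1.000
Multiplying each by 3 gives whole numbers: C 6.00, H 5.00, N 3.00

C6H5N3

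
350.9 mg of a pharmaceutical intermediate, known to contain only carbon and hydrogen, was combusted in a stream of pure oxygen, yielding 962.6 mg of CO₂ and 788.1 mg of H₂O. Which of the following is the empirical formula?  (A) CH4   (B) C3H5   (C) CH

mol C = 0.9626 g CO₂ ÷ 44.009 g/mol = 0.021873 mol
mol H = 2 × 0.7881 g H₂O ÷ 18.015 g/mol = 0.087494 mol
Divide by the smallest (0.021873 mol): C 1.000, H 4.000

(A) CH4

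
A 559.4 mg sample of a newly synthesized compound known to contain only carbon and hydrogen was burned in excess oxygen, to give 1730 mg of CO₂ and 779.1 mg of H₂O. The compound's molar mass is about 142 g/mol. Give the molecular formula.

mol C = 1.730 g CO₂ ÷ 44.009 g/mol = 0.039310 mol
mol H = 2 × 0.7791 g H₂O ÷ 18.015 g/mol = 0.086495 mol
Divide by the smallest (0.039310 mol): C 1.000, H 2.200
Multiplying each by 5 gives whole numbers: C 5.00, H 11.00
Empirical formula: C5H11
Empirical-formula mass = 71.14 g/mol; 142 ÷ 71.14 ≈ 2, so the molecular formula is C10H22.

C10H22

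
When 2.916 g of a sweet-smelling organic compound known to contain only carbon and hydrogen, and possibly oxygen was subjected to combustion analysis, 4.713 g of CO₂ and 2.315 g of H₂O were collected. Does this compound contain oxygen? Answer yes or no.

mol C = 4.713 g CO₂ ÷ 44.009 g/mol = 0.10709 mol
mol H = 2 × 2.315 g H₂O ÷ 18.015 g/mol = 0.25701 mol
C and H account for only 1.5453 g of the 2.916 g sample; the remaining 1.3707 g must be oxygen.

yes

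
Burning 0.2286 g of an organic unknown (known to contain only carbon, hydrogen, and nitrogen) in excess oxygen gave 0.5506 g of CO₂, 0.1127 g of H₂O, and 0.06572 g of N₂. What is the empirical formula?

C8H8N3

mol C = 0.5506 g CO₂ ÷ 44.009 g/mol = 0.012511 mol
mol H = 2 × 0.1127 g H₂O ÷ 18.015 g/mol = 0.012512 mol
mol N = 2 × 0.06572 g N₂ ÷ 28.014 g/mol = 0.0046919 mol
Divide by the smallest (0.0046919 mol): C 2.667, H 2.667, N 1.000
Multiplying each by 3 gives whole numbers: C 8.00, H 8.00, N 3.00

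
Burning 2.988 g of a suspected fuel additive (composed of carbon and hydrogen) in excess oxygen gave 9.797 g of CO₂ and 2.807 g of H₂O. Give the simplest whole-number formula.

mol C = 9.797 g CO₂ ÷ 44.009 g/mol = 0.22261 mol
mol H = 2 × 2.807 g H₂O ÷ 18.015 g/mol = 0.31163 mol
Divide by the smallest (0.22261 mol): C 1.000, H 1.400
Multiplying each by 5 gives whole numbers: C 5.00, H 7.00

C5H7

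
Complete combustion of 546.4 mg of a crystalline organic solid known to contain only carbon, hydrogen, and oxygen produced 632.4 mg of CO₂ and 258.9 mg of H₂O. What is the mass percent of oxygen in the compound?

mol C = 0.6324 g CO₂ ÷ 44.009 g/mol = 0.014370 mol
mol H = 2 × 0.2589 g H₂O ÷ 18.015 g/mol = 0.028743 mol
mass O = 0.5464 − (0.17260 + 0.028973) = 0.34483 g → mol O = 0.34483 ÷ 15.999 = 0.021553 mol
mass % O = 0.34483 g ÷ 0.5464 g × 100%

63.11%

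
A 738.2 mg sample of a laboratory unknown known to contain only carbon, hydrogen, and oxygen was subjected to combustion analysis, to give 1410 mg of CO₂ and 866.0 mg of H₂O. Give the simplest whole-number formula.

mol C = 1.410 g CO₂ ÷ 44.009 g/mol = 0.032039 mol
mol H = 2 × 0.8660 g H₂O ÷ 18.015 g/mol = 0.096142 mol
mass O = 0.7382 − (0.38482 + 0.096911) = 0.25647 g → mol O = 0.25647 ÷ 15.999 = 0.016030 mol
Divide by the smallest (0.016030 mol): C 1.999, H 5.998, O 1.000

C2H6O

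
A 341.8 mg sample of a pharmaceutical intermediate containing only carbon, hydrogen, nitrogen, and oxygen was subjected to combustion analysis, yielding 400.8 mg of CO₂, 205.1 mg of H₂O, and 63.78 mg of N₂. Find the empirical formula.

C2H5NO2

mol C = 0.4008 g CO₂ ÷ 44.009 g/mol = 0.0091072 mol
mol H = 2 × 0.2051 g H₂O ÷ 18.015 g/mol = 0.022770 mol
mol N = 2 × 0.06378 g N₂ ÷ 28.014 g/mol = 0.0045534 mol
mass O = 0.3418 − (0.10939 + 0.022952 + 0.063780) = 0.14568 g → mol O = 0.14568 ÷ 15.999 = 0.0091056 mol
Divide by the smallest (0.0045534 mol): C 2.000, H 5.001, N 1.000, O 2.000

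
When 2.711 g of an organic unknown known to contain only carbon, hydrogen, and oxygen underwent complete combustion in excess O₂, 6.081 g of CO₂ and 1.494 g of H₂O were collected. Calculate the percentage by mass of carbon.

mol C = 6.081 g CO₂ ÷ 44.009 g/mol = 0.13818 mol
mol H = 2 × 1.494 g H₂O ÷ 18.015 g/mol = 0.16586 mol
mass O = 2.711 − (1.6596 + 0.16719) = 0.88418 g → mol O = 0.88418 ÷ 15.999 = 0.055264 mol
mass % C = 1.6596 g ÷ 2.711 g × 100%

61.22%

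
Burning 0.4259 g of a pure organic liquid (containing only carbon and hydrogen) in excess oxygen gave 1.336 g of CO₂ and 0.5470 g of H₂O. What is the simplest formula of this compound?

mol C = 1.336 g CO₂ ÷ 44.009 g/mol = 0.030357 mol
mol H = 2 × 0.5470 g H₂O ÷ 18.015 g/mol = 0.060727 mol
Divide by the smallest (0.030357 mol): C 1.000, H 2.000

CH2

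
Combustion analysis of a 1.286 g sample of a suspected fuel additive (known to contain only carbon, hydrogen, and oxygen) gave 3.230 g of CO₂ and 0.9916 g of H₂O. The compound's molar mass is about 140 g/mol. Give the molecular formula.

C8H12O2

mol C = 3.230 g CO₂ ÷ 44.009 g/mol = 0.073394 mol
mol H = 2 × 0.9916 g H₂O ÷ 18.015 g/mol = 0.11009 mol
mass O = 1.286 − (0.88154 + 0.11097) = 0.29350 g → mol O = 0.29350 ÷ 15.999 = 0.018345 mol
Divide by the smallest (0.018345 mol): C 4.001, H 6.001, O 1.000
Empirical formula: C4H6O
Empirical-formula mass = 70.09 g/mol; 140 ÷ 70.09 ≈ 2, so the molecular formula is C8H12O2.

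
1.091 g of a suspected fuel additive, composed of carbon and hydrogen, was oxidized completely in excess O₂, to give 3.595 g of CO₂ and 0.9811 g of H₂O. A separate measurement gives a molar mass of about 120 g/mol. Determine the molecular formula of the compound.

mol C = 3.595 g CO₂ ÷ 44.009 g/mol = 0.081688 mol
mol H = 2 × 0.9811 g H₂O ÷ 18.015 g/mol = 0.10892 mol
Divide by the smallest (0.081688 mol): C 1.000, H 1.333
Multiplying each by 3 gives whole numbers: C 3.00, H 4.00
Empirical formula: C3H4
Empirical-formula mass = 40.06 g/mol; 120 ÷ 40.06 ≈ 3, so the molecular formula is C9H12.

C9H12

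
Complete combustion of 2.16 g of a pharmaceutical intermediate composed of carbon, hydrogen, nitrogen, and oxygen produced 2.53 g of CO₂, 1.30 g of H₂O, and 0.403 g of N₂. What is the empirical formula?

mol C = 2.53 g CO₂ ÷ 44.009 g/mol = 0.05749 mol
mol H = 2 × 1.30 g H₂O ÷ 18.015 g/mol = 0.1443 mol
mol N = 2 × 0.403 g N₂ ÷ 28.014 g/mol = 0.02877 mol
mass O = 2.16 − (0.6905 + 0.1455 + 0.4030) = 0.9210 g → mol O = 0.9210 ÷ 15.999 = 0.05757 mol
Divide by the smallest (0.02877 mol): C 1.998, H 5.016, N 1.000, O 2.001

C2H5NO2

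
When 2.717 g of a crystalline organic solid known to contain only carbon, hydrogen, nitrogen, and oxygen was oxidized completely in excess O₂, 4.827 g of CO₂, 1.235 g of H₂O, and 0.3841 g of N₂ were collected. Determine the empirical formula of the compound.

C4H5NO2

mol C = 4.827 g CO₂ ÷ 44.009 g/mol = 0.10968 mol
mol H = 2 × 1.235 g H₂O ÷ 18.015 g/mol = 0.13711 mol
mol N = 2 × 0.3841 g N₂ ÷ 28.014 g/mol = 0.027422 mol
mass O = 2.717 − (1.3174 + 0.13820 + 0.38410) = 0.87730 g → mol O = 0.87730 ÷ 15.999 = 0.054835 mol
Divide by the smallest (0.027422 mol): C 4.000, H 5.000, N 1.000, O 2.000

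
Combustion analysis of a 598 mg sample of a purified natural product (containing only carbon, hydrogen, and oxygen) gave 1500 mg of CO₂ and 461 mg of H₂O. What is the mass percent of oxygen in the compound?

22.9%

mol C = 1.50 g CO₂ ÷ 44.009 g/mol = 0.03408 mol
mol H = 2 × 0.461 g H₂O ÷ 18.015 g/mol = 0.05118 mol
mass O = 0.598 − (0.4094 + 0.05159) = 0.1370 g → mol O = 0.1370 ÷ 15.999 = 0.008565 mol
mass % O = 0.1370 g ÷ 0.598 g × 100%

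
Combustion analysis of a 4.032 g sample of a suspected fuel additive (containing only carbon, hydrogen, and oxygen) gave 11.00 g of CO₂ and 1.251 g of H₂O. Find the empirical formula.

mol C = 11.00 g CO₂ ÷ 44.009 g/mol = 0.24995 mol
mol H = 2 × 1.251 g H₂O ÷ 18.015 g/mol = 0.13888 mol
mass O = 4.032 − (3.0021 + 0.14000) = 0.88987 g → mol O = 0.88987 ÷ 15.999 = 0.055620 mol
Divide by the smallest (0.055620 mol): C 4.494, H 2.497, O 1.000
Multiplying each by 2 gives whole numbers: C 8.99, H 4.99, O 2.00

C9H5O2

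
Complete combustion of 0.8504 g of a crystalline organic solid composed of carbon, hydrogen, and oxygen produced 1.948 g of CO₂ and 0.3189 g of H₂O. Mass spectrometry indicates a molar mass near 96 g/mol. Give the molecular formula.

mol C = 1.948 g CO₂ ÷ 44.009 g/mol = 0.044264 mol
mol H = 2 × 0.3189 g H₂O ÷ 18.015 g/mol = 0.035404 mol
mass O = 0.8504 − (0.53165 + 0.035687) = 0.28306 g → mol O = 0.28306 ÷ 15.999 = 0.017692 mol
Divide by the smallest (0.017692 mol): C 2.502, H 2.001, O 1.000
Multiplying each by 2 gives whole numbers: C 5.00, H 4.00, O 2.00
Empirical formula: C5H4O2
Empirical-formula mass = 96.08 g/mol; 96 ÷ 96.08 ≈ 1, so the molecular formula is C5H4O2.

C5H4O2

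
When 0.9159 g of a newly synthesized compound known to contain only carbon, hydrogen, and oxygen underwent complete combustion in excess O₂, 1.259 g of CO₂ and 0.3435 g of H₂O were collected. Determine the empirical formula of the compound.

mol C = 1.259 g CO₂ ÷ 44.009 g/mol = 0.028608 mol
mol H = 2 × 0.3435 g H₂O ÷ 18.015 g/mol = 0.038135 mol
mass O = 0.9159 − (0.34361 + 0.038440) = 0.53385 g → mol O = 0.53385 ÷ 15.999 = 0.033368 mol
Divide by the smallest (0.028608 mol): C 1.000, H 1.333, O 1.166
Multiplying each by 6 gives whole numbers: C 6.00, H 8.00, O 7.00

C6H8O7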